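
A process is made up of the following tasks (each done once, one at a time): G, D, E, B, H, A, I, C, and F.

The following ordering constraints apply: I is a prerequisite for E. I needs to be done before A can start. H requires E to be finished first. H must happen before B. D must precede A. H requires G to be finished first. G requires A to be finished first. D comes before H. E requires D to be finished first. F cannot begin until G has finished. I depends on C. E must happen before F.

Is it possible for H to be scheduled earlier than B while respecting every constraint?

H is actually forced before B by the constraints, so certainly some valid ordering has H first.

Yes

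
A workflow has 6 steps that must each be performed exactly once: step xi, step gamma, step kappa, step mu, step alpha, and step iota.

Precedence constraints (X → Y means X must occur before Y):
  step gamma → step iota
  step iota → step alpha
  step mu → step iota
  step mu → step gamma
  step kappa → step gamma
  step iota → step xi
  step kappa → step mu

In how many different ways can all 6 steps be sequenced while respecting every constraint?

2

Only step kappa has no prerequisites, so it must go first.
Systematically extending each partial ordering one step at a time and counting, there are 2 complete orderings.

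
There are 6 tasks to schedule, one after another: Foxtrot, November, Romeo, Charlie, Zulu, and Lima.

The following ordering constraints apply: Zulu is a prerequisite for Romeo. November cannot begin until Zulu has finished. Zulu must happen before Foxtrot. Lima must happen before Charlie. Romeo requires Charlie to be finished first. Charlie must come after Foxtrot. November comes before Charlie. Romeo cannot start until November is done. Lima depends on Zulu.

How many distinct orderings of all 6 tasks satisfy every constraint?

6

Only Zulu has no prerequisites, so it must go first.
Enumerating by repeatedly choosing an available task (one whose prerequisites are all placed) gives 6 distinct complete orderings.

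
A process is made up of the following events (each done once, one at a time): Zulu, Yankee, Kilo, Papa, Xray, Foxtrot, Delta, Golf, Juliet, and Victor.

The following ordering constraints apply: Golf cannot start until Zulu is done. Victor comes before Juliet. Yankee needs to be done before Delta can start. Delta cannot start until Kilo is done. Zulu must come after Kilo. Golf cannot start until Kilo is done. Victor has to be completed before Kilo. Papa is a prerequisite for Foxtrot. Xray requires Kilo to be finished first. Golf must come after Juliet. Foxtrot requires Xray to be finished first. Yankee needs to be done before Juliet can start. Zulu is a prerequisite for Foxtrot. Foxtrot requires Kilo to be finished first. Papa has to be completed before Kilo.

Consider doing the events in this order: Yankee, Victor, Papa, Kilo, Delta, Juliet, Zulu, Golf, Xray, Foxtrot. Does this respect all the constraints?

Every stated constraint is respected: Papa sits at position 3, ahead of Foxtrot at position 10, and each of the other listed pairs likewise has the predecessor earlier in the sequence.

Yes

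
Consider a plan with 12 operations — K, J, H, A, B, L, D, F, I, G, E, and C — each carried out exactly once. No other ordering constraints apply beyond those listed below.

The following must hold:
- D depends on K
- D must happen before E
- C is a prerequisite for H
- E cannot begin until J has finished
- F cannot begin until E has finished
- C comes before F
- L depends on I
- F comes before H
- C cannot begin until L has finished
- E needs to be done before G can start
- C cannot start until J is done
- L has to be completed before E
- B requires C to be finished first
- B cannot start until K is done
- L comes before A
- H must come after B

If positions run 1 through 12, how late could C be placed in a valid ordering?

The operations that are forced after C, directly or by a chain of constraints, are H, B, F. That's 3 operations.
So at least 3 operations follow C, putting C no later than position 9. That position is achievable by scheduling everything else first.

9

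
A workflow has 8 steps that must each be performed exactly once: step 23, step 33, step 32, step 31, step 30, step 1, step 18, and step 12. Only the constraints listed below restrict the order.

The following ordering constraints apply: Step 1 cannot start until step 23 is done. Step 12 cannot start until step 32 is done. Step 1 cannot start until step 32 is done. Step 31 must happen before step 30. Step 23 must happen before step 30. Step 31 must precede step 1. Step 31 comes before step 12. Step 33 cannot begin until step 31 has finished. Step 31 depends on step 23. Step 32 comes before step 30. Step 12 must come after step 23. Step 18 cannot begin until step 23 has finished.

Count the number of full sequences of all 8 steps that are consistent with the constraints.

The steps with no prerequisites are step 23, step 32; any of them can be placed first.
Counting all ways to extend the partial order to a total order gives 522.

522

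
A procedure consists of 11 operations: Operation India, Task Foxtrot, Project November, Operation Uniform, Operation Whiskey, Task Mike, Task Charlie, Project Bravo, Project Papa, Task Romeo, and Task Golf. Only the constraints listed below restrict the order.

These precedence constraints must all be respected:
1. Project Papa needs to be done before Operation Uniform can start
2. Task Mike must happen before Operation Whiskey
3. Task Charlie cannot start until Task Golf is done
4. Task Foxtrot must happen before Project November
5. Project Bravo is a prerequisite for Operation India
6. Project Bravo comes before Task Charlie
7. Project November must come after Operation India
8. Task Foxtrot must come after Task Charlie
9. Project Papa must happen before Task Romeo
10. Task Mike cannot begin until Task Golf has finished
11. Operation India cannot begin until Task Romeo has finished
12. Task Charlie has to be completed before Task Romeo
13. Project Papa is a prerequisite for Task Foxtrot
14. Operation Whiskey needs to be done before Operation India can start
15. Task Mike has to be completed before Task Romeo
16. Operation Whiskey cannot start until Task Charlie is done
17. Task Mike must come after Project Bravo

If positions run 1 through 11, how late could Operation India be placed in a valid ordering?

Following the constraints forward from Operation India, its only required successor is Project November.
So at least 1 operation follows Operation India, putting Operation India no later than position 10. That position is achievable by scheduling everything else first.

10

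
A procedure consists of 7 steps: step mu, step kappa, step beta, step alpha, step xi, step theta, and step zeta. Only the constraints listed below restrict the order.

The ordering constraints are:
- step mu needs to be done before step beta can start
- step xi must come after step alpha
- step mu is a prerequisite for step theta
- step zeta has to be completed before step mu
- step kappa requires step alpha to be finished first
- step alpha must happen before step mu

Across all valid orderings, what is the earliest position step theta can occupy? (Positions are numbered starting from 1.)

4

Working backwards through the constraints from step theta, its full set of required predecessors is step mu, step alpha, step zeta — 3 of them.
So at minimum 3 steps come before step theta, putting step theta no earlier than position 4. That position is achievable by scheduling exactly those predecessors first.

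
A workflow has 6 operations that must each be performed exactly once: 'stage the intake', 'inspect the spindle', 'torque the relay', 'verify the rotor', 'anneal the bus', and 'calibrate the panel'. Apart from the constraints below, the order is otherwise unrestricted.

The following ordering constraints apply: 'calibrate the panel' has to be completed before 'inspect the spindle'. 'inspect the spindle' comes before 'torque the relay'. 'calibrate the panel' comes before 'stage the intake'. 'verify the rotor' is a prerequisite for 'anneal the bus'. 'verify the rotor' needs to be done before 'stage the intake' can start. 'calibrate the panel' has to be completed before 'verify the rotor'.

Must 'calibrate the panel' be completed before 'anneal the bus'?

Yes

There is a constraint chain 'calibrate the panel' → 'verify the rotor' → 'anneal the bus'.
Hence 'calibrate the panel' necessarily comes before 'anneal the bus'.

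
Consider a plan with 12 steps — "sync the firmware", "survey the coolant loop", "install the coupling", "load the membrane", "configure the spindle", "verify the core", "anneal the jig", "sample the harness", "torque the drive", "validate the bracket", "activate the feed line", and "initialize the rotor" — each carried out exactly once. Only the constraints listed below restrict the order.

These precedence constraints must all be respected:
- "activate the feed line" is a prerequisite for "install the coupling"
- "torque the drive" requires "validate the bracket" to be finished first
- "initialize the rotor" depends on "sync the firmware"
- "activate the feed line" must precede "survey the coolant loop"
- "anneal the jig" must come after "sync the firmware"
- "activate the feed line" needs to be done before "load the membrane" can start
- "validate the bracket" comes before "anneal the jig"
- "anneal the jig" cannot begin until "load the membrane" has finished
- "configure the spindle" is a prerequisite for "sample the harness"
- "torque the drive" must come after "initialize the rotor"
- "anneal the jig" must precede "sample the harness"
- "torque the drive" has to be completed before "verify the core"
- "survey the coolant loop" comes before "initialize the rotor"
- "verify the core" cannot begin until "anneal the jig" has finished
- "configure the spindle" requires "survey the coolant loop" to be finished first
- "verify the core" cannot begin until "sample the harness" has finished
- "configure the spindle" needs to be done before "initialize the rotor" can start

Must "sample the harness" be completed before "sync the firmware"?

No

There is a chain "sync the firmware" → "anneal the jig" → "sample the harness", which puts "sync the firmware" before "sample the harness".
So "sample the harness" never precedes "sync the firmware".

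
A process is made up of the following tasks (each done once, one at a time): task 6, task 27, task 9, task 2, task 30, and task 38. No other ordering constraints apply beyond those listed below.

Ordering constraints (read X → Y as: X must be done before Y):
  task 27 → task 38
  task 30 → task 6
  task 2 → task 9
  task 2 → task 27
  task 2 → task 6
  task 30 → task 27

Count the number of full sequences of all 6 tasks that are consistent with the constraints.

The tasks with no prerequisites are task 2, task 30; any of them can be placed first.
Enumerating by repeatedly choosing an available task (one whose prerequisites are all placed) gives 27 distinct complete orderings.

27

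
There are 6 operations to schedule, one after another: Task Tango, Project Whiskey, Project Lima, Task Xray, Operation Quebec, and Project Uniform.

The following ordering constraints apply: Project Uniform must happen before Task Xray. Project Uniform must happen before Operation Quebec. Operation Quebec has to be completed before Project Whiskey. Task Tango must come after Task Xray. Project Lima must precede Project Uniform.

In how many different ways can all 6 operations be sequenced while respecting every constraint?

6

Project Lima is the only operation with nothing required before it, so every ordering starts there.
Enumerating by repeatedly choosing an available operation (one whose prerequisites are all placed) gives 6 distinct complete orderings.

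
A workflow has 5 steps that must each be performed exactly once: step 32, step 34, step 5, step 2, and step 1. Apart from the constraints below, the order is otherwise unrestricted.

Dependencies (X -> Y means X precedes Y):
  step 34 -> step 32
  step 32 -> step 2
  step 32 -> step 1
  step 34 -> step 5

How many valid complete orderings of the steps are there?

Step 34 is the only step with nothing required before it, so every ordering starts there.
Systematically extending each partial ordering one step at a time and counting, there are 8 complete orderings.

8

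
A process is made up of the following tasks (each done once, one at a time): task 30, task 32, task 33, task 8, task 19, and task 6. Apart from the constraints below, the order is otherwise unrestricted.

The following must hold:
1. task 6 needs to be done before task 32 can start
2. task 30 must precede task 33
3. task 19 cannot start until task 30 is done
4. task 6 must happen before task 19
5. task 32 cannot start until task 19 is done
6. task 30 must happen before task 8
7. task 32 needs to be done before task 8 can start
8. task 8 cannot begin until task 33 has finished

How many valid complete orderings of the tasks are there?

7

2 tasks have no prerequisites (task 30, task 6), so any of them could come first.
Counting all ways to extend the partial order to a total order gives 7.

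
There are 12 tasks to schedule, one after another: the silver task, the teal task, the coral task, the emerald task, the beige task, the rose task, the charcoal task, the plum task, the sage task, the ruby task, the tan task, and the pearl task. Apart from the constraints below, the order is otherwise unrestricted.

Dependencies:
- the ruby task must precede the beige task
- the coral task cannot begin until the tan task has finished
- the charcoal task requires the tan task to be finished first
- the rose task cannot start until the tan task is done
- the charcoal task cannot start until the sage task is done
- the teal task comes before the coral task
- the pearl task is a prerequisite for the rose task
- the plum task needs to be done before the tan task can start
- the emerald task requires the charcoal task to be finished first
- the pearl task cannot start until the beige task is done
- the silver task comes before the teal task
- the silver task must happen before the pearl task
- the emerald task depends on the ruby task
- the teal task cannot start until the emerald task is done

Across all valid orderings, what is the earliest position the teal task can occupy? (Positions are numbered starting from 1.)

8

Every task that must precede the teal task has to come before it. Tracing all chains that end at the teal task, those tasks are: the silver task, the emerald task, the charcoal task, the plum task, the sage task, the ruby task, the tan task — 7 in total.
So at minimum 7 tasks come before the teal task, putting the teal task no earlier than position 8. That position is achievable by scheduling exactly those predecessors first.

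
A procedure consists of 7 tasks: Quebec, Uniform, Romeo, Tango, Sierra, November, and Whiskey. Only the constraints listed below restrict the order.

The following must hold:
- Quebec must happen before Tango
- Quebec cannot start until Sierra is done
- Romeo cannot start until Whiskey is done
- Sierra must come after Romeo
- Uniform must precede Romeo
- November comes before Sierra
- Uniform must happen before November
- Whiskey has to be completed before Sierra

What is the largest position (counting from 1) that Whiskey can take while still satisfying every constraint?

The tasks that are forced after Whiskey, directly or by a chain of constraints, are Quebec, Romeo, Tango, Sierra. That's 4 tasks.
So at least 4 tasks follow Whiskey, putting Whiskey no later than position 3. That position is achievable by scheduling everything else first.

3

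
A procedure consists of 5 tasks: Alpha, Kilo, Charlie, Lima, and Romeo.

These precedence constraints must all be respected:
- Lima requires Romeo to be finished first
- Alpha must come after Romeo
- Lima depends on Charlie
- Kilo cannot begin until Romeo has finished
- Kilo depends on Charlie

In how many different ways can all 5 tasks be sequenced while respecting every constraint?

14

2 tasks have no prerequisites (Charlie, Romeo), so any of them could come first.
Systematically extending each partial ordering one task at a time and counting, there are 14 complete orderings.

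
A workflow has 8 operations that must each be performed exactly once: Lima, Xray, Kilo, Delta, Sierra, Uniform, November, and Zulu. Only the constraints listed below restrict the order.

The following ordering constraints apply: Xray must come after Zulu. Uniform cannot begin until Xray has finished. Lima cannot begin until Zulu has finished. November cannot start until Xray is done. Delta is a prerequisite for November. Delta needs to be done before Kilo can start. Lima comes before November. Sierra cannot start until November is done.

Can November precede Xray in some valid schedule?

No

The constraints give a chain Xray → November, which forces Xray before November.
So no valid ordering can have November before Xray.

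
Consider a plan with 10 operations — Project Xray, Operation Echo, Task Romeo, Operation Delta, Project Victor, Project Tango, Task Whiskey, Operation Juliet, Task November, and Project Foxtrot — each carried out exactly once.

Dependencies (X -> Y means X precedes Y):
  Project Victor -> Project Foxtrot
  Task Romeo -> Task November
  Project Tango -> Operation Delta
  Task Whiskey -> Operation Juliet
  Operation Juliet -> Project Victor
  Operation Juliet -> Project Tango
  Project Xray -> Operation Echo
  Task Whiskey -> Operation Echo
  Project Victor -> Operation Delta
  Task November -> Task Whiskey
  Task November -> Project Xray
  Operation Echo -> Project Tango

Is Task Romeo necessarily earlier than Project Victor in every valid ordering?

Yes

Chaining the stated constraints: Task Romeo → Task November → Task Whiskey → Operation Juliet → Project Victor.
That forces Task Romeo before Project Victor in every valid schedule.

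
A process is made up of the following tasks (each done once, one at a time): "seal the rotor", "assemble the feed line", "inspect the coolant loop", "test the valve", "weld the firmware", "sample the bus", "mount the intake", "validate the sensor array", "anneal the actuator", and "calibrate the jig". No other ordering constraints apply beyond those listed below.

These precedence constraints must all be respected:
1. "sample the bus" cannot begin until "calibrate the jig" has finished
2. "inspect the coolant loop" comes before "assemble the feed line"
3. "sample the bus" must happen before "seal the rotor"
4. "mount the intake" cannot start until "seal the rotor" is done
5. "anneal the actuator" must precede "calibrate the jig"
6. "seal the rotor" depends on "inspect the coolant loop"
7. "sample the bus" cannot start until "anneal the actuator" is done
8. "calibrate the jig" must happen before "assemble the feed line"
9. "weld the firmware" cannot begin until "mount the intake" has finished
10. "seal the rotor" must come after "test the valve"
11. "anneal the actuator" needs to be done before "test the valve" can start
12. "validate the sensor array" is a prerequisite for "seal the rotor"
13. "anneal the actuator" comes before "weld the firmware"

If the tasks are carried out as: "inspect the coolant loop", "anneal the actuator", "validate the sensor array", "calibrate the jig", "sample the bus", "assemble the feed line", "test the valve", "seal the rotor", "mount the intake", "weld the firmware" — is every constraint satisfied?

Going through the constraints one by one, each required predecessor appears earlier in the sequence than its dependent — e.g. "anneal the actuator" (position 2) is before "weld the firmware" (position 10), as required.

Yes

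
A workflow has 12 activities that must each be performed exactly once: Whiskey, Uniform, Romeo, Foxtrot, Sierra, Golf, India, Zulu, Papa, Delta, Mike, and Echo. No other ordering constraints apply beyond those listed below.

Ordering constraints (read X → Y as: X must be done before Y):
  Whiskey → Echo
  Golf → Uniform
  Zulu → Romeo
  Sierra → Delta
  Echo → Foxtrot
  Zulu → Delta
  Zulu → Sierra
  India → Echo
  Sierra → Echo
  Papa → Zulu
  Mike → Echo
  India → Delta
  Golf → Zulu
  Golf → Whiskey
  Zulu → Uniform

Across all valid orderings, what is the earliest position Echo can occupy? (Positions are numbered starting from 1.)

8

Working backwards through the constraints from Echo, its full set of required predecessors is Whiskey, Sierra, Golf, India, Zulu, Papa, Mike — 7 of them.
So at minimum 7 activities come before Echo, putting Echo no earlier than position 8. That position is achievable by scheduling exactly those predecessors first.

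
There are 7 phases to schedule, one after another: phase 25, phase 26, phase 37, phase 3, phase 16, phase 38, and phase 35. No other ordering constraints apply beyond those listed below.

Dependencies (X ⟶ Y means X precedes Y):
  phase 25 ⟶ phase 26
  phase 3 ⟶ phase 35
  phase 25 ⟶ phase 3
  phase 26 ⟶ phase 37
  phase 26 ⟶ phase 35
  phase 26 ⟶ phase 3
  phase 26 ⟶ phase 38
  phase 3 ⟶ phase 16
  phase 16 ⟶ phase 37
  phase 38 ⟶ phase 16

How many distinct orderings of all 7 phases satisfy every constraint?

7

Only phase 25 has no prerequisites, so it must go first.
Enumerating by repeatedly choosing an available phase (one whose prerequisites are all placed) gives 7 distinct complete orderings.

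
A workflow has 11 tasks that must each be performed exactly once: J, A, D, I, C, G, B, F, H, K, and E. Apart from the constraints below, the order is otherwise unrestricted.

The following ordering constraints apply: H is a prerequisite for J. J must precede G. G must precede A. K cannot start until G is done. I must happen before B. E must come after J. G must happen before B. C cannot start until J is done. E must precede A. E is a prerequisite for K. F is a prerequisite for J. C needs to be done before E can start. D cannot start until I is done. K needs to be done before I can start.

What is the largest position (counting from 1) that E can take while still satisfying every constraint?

6

Every task that must follow E has to come after it. Tracing all chains starting from E, those tasks are: A, D, I, B, K — 5 in total.
So at least 5 tasks follow E, putting E no later than position 6. That position is achievable by scheduling everything else first.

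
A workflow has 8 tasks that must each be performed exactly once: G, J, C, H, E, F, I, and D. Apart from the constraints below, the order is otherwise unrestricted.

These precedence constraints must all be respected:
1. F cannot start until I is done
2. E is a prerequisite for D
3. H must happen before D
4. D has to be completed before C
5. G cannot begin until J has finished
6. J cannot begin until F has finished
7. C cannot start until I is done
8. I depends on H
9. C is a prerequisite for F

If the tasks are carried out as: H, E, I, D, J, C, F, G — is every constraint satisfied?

No

Here F comes after J.
That contradicts the constraint that F must precede J.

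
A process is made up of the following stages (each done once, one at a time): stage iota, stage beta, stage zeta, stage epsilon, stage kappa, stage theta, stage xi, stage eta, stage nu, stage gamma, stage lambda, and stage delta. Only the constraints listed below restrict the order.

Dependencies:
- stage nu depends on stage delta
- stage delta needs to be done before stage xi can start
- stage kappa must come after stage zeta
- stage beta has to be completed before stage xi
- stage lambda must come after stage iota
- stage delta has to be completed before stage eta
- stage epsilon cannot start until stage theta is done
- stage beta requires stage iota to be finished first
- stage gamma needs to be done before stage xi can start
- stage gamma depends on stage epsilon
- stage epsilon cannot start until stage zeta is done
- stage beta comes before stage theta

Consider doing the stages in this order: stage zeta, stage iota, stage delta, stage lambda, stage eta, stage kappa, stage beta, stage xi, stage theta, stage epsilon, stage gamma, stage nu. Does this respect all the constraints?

No

The sequence places stage xi ahead of stage gamma.
That contradicts the constraint that stage gamma must precede stage xi.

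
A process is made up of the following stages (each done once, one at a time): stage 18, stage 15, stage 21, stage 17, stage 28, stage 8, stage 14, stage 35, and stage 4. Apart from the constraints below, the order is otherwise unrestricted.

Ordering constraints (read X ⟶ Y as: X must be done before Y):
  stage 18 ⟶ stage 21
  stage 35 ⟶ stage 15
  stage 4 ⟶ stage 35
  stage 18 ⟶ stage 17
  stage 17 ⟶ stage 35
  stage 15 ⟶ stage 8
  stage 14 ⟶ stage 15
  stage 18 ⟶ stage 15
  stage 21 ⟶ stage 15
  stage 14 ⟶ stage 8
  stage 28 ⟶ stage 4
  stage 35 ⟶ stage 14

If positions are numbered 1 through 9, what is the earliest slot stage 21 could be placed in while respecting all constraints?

2

Working backwards through the constraints from stage 21, its only required predecessor is stage 18.
So at minimum 1 stage comes before stage 21, putting stage 21 no earlier than position 2. That position is achievable by scheduling exactly that predecessor first.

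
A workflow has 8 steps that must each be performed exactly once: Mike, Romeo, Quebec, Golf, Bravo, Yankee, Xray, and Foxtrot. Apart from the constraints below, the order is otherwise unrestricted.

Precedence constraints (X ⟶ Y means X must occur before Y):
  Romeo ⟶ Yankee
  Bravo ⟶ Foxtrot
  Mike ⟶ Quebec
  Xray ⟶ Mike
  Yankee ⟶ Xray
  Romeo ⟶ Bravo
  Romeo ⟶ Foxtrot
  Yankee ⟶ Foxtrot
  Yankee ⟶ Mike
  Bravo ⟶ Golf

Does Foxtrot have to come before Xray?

No

Foxtrot and Xray are not related by any chain of constraints.
So Foxtrot can come before Xray or after — it is not forced.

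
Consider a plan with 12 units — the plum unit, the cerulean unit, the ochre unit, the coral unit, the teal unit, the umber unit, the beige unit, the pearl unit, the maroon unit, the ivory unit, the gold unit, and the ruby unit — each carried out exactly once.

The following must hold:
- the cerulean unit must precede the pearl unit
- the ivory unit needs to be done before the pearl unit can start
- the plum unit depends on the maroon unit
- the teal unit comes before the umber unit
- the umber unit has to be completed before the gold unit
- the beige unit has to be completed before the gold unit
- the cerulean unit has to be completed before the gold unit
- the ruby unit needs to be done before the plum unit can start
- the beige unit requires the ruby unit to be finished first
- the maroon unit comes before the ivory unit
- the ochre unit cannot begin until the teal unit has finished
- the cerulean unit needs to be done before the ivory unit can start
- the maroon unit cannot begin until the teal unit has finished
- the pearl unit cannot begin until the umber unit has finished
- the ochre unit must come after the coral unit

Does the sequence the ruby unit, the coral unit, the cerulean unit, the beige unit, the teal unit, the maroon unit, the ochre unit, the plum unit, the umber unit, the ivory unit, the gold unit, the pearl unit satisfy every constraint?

Yes

Checking each listed constraint against this order: for instance, the cerulean unit is in position 3 and the pearl unit in position 12, so that constraint holds — and the remaining constraints check out the same way.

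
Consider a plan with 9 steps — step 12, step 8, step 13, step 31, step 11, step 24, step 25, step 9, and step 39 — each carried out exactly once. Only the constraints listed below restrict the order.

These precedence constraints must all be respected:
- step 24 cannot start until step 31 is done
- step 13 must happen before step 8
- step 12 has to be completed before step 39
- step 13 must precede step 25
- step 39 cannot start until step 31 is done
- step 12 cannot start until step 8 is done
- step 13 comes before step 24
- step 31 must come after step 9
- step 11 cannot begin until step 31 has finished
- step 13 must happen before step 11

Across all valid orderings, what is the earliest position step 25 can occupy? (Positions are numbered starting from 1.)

Working backwards through the constraints from step 25, its only required predecessor is step 13.
With 1 mandatory predecessor, the earliest step 25 can sit is position 1+1 = 2, and placing just that one first achieves it.

2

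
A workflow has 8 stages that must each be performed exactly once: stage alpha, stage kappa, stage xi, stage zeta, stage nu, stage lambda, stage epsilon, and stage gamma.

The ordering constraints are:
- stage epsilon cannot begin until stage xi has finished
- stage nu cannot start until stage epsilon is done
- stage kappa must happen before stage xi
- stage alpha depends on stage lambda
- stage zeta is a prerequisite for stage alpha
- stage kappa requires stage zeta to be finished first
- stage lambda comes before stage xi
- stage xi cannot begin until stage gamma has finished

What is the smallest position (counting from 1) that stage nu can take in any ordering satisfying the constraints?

7

Every stage that must precede stage nu has to come before it. Tracing all chains that end at stage nu, those stages are: stage kappa, stage xi, stage zeta, stage lambda, stage epsilon, stage gamma — 6 in total.
With 6 mandatory predecessors, the earliest stage nu can sit is position 6+1 = 7, and placing just those 6 first achieves it.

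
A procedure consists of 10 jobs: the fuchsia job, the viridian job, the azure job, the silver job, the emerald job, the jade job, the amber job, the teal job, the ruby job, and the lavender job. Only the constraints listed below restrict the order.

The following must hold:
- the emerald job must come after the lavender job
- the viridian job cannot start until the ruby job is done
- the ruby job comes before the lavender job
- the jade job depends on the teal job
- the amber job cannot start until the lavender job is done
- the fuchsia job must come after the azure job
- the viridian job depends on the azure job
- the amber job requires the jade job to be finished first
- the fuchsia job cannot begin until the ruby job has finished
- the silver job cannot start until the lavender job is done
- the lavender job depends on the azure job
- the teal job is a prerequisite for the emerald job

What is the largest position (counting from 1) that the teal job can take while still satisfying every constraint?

7

Following every chain forward from the teal job, the jobs that must come later are the emerald job, the jade job, the amber job — 3 of them.
So at least 3 jobs follow the teal job, putting the teal job no later than position 7. That position is achievable by scheduling everything else first.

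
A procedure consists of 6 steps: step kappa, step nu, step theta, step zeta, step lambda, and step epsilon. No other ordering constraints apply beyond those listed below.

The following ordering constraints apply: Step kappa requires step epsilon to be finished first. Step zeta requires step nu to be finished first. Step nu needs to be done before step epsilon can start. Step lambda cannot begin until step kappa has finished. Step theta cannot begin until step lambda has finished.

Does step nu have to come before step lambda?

There is a constraint chain step nu → step epsilon → step kappa → step lambda.
So step nu must precede step lambda in any valid ordering.

Yes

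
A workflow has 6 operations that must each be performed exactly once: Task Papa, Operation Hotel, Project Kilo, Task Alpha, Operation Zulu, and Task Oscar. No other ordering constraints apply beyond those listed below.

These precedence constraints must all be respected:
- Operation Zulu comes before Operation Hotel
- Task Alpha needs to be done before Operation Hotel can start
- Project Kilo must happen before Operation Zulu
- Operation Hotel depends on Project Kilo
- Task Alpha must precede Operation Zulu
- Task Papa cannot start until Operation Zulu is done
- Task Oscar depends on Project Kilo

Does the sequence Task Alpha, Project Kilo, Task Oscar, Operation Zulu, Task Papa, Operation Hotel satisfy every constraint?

Yes

Checking each listed constraint against this order: for instance, Task Alpha is in position 1 and Operation Hotel in position 6, so that constraint holds — and the remaining constraints check out the same way.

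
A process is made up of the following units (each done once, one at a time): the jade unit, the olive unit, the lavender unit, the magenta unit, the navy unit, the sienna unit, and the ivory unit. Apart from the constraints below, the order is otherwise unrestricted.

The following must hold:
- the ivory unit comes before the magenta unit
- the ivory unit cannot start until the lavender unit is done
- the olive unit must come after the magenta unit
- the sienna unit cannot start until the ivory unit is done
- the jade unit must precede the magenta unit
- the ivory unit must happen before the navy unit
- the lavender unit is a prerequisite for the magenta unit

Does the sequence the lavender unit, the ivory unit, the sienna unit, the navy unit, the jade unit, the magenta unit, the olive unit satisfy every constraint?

Yes

Every stated constraint is respected: the lavender unit sits at position 1, ahead of the magenta unit at position 6, and each of the other listed pairs likewise has the predecessor earlier in the sequence.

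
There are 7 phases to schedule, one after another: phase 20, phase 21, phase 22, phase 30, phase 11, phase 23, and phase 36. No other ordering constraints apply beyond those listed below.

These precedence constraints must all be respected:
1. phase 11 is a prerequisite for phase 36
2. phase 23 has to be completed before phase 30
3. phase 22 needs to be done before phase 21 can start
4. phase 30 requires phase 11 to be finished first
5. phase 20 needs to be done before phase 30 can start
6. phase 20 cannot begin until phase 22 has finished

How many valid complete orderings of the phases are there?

3 phases have no prerequisites (phase 22, phase 11, phase 23), so any of them could come first.
Systematically extending each partial ordering one phase at a time and counting, there are 214 complete orderings.

214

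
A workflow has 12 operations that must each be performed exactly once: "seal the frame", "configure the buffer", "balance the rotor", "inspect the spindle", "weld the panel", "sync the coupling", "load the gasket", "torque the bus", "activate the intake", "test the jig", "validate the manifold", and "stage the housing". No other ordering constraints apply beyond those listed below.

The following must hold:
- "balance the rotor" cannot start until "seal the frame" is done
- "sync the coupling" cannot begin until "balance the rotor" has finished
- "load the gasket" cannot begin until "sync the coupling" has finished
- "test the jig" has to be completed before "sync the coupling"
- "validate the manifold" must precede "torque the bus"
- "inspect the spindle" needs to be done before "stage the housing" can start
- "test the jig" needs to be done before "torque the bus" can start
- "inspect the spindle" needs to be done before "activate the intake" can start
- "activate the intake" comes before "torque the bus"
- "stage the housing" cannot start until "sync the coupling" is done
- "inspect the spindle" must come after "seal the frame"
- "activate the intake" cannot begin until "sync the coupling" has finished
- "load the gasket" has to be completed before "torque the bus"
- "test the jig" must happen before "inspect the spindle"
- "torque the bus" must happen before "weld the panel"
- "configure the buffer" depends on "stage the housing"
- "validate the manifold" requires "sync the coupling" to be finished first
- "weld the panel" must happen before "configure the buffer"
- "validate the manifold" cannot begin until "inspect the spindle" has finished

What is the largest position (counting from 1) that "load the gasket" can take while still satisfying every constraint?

The operations that are forced after "load the gasket", directly or by a chain of constraints, are "configure the buffer", "weld the panel", "torque the bus". That's 3 operations.
With 3 mandatory successors out of 12 operations total, the latest slot for "load the gasket" is 12−3 = 9, and it's reachable by doing all non-successors before "load the gasket".

9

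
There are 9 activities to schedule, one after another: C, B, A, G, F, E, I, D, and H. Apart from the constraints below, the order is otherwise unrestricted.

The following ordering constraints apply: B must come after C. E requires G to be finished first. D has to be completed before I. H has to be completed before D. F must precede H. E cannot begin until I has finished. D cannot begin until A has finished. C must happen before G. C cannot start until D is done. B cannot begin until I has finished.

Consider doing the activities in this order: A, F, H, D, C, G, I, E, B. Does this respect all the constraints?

Going through the constraints one by one, each required predecessor appears earlier in the sequence than its dependent — e.g. C (position 5) is before B (position 9), as required.

Yes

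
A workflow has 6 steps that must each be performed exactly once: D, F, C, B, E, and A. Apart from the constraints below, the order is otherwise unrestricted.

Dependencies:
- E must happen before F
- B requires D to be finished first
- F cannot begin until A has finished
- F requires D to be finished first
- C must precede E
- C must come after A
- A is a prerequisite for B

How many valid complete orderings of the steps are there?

13

2 steps have no prerequisites (D, A), so any of them could come first.
Counting all ways to extend the partial order to a total order gives 13.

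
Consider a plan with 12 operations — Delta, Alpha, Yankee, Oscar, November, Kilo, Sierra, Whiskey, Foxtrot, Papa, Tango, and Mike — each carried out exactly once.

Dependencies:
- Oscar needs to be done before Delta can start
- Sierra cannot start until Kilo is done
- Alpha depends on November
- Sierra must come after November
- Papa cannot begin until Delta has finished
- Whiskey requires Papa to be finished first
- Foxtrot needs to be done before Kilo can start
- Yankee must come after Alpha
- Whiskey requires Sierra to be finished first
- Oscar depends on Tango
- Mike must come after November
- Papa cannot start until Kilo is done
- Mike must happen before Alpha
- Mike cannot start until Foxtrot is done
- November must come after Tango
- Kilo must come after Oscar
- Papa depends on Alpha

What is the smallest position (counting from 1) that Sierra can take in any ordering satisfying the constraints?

6

Working backwards through the constraints from Sierra, its full set of required predecessors is Oscar, November, Kilo, Foxtrot, Tango — 5 of them.
So at minimum 5 operations come before Sierra, putting Sierra no earlier than position 6. That position is achievable by scheduling exactly those predecessors first.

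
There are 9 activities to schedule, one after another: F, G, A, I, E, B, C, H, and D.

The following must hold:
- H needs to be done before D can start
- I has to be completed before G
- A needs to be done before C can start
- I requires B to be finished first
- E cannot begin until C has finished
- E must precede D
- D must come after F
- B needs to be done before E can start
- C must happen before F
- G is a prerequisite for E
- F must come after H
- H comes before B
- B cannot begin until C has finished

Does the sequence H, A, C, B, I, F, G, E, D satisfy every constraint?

Checking each listed constraint against this order: for instance, H is in position 1 and D in position 9, so that constraint holds — and the remaining constraints check out the same way.

Yes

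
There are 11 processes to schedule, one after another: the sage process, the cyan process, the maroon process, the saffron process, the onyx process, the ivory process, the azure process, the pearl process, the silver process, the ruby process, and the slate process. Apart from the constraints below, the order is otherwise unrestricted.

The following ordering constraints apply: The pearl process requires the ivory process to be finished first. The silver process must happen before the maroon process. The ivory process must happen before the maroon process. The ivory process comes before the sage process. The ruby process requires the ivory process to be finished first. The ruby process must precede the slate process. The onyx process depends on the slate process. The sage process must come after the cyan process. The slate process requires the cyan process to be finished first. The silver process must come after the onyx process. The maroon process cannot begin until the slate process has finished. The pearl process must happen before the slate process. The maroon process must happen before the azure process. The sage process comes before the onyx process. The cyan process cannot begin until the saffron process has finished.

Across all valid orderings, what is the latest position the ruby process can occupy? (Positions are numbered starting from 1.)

Every process that must follow the ruby process has to come after it. Tracing all chains starting from the ruby process, those processes are: the maroon process, the onyx process, the azure process, the silver process, the slate process — 5 in total.
With 5 mandatory successors out of 11 processes total, the latest slot for the ruby process is 11−5 = 6, and it's reachable by doing all non-successors before the ruby process.

6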